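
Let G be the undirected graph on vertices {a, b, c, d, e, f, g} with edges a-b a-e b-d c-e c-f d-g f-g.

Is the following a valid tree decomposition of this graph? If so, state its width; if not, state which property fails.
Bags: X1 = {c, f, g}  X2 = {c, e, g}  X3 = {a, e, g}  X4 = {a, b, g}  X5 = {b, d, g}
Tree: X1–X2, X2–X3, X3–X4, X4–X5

Vertex coverage: the bags together contain {a, b, c, d, e, f, g}, the full vertex set. Edge coverage: each edge of G has both endpoints in at least one bag. Running intersection: for every vertex, the bags containing it form a connected subtree. All three properties hold, so this is a valid tree decomposition of width max|bag| − 1 = 2, and hence tw(G) ≤ 2.

Yes; width 2.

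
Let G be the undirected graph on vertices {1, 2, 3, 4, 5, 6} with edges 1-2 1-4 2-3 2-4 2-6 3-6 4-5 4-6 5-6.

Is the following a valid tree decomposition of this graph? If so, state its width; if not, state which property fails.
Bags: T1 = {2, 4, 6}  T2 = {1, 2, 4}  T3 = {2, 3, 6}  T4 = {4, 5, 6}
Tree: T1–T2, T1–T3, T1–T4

Yes; width 2.

Checking the three conditions: (i) the bags cover all of {1, 2, 3, 4, 5, 6}; (ii) for each edge, some bag contains both endpoints; (iii) the bags containing any fixed vertex form a subtree. All hold, so the decomposition is valid with width 3 − 1 = 2.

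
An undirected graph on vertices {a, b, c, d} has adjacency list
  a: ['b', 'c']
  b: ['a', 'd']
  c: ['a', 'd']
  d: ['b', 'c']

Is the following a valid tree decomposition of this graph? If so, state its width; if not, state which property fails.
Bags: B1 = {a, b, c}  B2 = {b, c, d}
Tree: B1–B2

Checking the three conditions: (i) the bags cover all of {a, b, c, d}; (ii) for each edge, some bag contains both endpoints; (iii) the bags containing any fixed vertex form a subtree. All hold, so the decomposition is valid with width 3 − 1 = 2.

Yes; width 2.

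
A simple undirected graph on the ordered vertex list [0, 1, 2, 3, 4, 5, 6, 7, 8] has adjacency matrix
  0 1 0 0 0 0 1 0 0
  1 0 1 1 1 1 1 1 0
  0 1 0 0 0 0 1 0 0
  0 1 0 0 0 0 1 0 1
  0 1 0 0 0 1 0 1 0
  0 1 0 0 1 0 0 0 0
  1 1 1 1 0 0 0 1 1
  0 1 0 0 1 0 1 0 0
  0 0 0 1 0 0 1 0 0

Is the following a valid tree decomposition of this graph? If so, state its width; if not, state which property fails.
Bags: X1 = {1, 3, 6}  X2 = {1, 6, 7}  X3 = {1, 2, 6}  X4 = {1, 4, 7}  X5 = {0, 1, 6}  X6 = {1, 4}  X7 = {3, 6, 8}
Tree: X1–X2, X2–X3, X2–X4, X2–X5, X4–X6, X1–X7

No — vertex 5 appears in no bag.

A tree decomposition must satisfy three properties: every vertex lies in some bag; for every edge, both endpoints lie together in some bag; and for every vertex, the bags containing it form a connected subtree. Here vertex 5 appears in no bag, so the decomposition is invalid.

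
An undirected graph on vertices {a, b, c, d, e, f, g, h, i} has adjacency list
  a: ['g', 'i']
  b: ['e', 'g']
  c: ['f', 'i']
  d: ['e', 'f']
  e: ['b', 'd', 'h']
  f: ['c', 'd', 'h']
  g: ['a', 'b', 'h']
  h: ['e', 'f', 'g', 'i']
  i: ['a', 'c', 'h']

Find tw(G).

A width-3 tree decomposition is:
Bags: B1 = {c, d, f, i}  B2 = {d, f, h, i}  B3 = {d, e, h, i}  B4 = {a, e, h, i}  B5 = {a, e, g, h}  B6 = {a, b, e, g}
Tree: B1–B2, B2–B3, B3–B4, B4–B5, B5–B6
Every bag has size at most 4, so the width is 4 − 1 = 3 and tw(G) ≤ 3. For the lower bound: the 4 vertex sets {c,d,f}, {i}, {h}, {a,b,e,g} are disjoint, each induces a connected subgraph, and every pair is joined by at least one edge of G. Contracting each set to a single vertex therefore yields K_{4} as a minor, and since treewidth is minor-monotone, tw(G) ≥ tw(K_{4}) = 3. Combining the bounds, tw(G) = 3.

3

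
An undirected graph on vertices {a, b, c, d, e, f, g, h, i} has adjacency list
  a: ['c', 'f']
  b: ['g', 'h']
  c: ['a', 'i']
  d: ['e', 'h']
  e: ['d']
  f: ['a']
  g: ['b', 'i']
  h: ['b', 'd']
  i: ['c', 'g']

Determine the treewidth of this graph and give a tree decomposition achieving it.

Treewidth 1.
One optimal decomposition is:
Bags: B1 = {a, f}  B2 = {a, c}  B3 = {c, i}  B4 = {g, i}  B5 = {b, g}  B6 = {b, h}  B7 = {d, h}  B8 = {d, e}
Tree: B1–B2, B2–B3, B3–B4, B4–B5, B5–B6, B6–B7, B7–B8

The largest bag has 2 vertices, giving width 1; this decomposition certifies tw(G) ≤ 1. Any graph with an edge has treewidth ≥ 1, and G has the edge f–a. The upper and lower bounds meet at 1, so that is the treewidth.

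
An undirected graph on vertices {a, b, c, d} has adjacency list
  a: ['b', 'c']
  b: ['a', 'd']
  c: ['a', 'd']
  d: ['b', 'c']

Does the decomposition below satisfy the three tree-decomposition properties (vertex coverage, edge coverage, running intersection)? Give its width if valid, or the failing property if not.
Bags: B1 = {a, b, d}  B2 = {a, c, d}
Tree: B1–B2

Every vertex of G appears in some bag (union = {a, b, c, d}); every edge is covered by a bag; and for each vertex v the set of bags containing v is connected in the bag tree. The decomposition is therefore valid. The largest bag has 3 vertices, so the width is 2.

Yes; width 2.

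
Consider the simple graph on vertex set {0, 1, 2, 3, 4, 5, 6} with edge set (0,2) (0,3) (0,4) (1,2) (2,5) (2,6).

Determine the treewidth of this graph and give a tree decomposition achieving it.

Treewidth 1.
One such decomposition:
Bags: B1 = {2, 6}  B2 = {1, 2}  B3 = {0, 2}  B4 = {0, 4}  B5 = {2, 5}  B6 = {0, 3}
Tree: B1–B2, B2–B3, B3–B4, B2–B5, B3–B6

Every bag has size at most 2, so the width is 2 − 1 = 1 and tw(G) ≤ 1. Any graph with an edge has treewidth ≥ 1, and G has the edge 2–6. Combining the bounds, tw(G) = 1.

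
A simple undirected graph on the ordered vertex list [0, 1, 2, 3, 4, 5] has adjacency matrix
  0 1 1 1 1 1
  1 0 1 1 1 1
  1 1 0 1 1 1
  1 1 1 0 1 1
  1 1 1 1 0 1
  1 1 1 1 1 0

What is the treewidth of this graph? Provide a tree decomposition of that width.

A single bag containing all 6 vertices is trivially a valid decomposition of width 5. Conversely, {0, 1, 2, 3, 4, 5} is a clique of size 6, and the vertices of any clique must share a bag in every tree decomposition; so some bag has ≥ 6 vertices and tw(G) ≥ 5. The upper and lower bounds meet at 5, so that is the treewidth.

Treewidth 5.
One such decomposition:
Bags: B1 = {0, 1, 2, 3, 4, 5}
Tree: (single bag)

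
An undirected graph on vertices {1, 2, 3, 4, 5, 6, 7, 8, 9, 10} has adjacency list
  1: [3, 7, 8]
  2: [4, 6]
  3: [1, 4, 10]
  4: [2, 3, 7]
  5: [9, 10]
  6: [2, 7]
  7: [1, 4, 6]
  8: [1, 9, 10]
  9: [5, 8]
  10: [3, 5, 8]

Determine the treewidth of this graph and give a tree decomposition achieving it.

Treewidth 2.
One optimal decomposition is:
Bags: B1 = {2, 6, 7}  B2 = {2, 4, 7}  B3 = {1, 4, 7}  B4 = {1, 3, 4}  B5 = {1, 3, 8}  B6 = {3, 8, 10}  B7 = {8, 9, 10}  B8 = {5, 9, 10}
Tree: B1–B2, B2–B3, B3–B4, B4–B5, B5–B6, B6–B7, B7–B8

The largest bag has 3 vertices, giving width 2; this decomposition certifies tw(G) ≤ 2. For the lower bound, G contains the cycle 6–2–4–7–6, so G is not a forest; only forests have treewidth ≤ 1, hence tw(G) ≥ 2. Hence tw(G) = 2 exactly.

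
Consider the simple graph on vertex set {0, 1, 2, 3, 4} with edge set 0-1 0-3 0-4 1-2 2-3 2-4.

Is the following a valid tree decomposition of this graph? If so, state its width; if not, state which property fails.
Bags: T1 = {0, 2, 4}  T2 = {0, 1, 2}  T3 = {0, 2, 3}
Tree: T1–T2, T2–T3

Yes; width 2.

Vertex coverage: the bags together contain {0, 1, 2, 3, 4}, the full vertex set. Edge coverage: each edge of G has both endpoints in at least one bag. Running intersection: for every vertex, the bags containing it form a connected subtree. All three properties hold, so this is a valid tree decomposition of width max|bag| − 1 = 2, and hence tw(G) ≤ 2.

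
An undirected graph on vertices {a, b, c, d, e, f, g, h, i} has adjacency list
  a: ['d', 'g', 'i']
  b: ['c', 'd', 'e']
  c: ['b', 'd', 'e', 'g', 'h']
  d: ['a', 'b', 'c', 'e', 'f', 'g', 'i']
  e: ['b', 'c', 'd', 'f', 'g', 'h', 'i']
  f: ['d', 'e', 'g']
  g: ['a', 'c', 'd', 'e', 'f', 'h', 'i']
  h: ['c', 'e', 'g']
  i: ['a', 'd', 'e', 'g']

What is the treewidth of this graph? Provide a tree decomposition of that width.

Treewidth 3.
One such decomposition:
Bags: B1 = {d, e, f, g}  B2 = {c, d, e, g}  B3 = {b, c, d, e}  B4 = {d, e, g, i}  B5 = {c, e, g, h}  B6 = {a, d, g, i}
Tree: B1–B2, B2–B3, B1–B4, B2–B5, B4–B6

Every bag has size at most 4, so the width is 4 − 1 = 3 and tw(G) ≤ 3. For the lower bound, the 4 vertices {c, d, e, g} are pairwise adjacent, and any tree decomposition puts a clique entirely inside one bag — forcing width ≥ 3. Therefore the treewidth is 3.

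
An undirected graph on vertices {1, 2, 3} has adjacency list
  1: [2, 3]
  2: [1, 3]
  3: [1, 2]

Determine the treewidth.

2

A width-2 tree decomposition is:
Bags: B1 = {1, 2, 3}
Tree: (single bag)
A single bag containing all 3 vertices is trivially a valid decomposition of width 2. Conversely, {1, 2, 3} is a clique of size 3, and the vertices of any clique must share a bag in every tree decomposition; so some bag has ≥ 3 vertices and tw(G) ≥ 2. Hence tw(G) = 2 exactly.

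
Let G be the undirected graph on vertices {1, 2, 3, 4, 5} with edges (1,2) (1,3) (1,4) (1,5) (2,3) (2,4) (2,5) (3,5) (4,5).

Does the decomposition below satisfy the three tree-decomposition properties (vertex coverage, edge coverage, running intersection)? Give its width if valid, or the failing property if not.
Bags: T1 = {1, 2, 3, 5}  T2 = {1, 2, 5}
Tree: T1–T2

No — vertex 4 appears in no bag.

A tree decomposition must satisfy three properties: every vertex lies in some bag; for every edge, both endpoints lie together in some bag; and for every vertex, the bags containing it form a connected subtree. Here vertex 4 appears in no bag, so the decomposition is invalid.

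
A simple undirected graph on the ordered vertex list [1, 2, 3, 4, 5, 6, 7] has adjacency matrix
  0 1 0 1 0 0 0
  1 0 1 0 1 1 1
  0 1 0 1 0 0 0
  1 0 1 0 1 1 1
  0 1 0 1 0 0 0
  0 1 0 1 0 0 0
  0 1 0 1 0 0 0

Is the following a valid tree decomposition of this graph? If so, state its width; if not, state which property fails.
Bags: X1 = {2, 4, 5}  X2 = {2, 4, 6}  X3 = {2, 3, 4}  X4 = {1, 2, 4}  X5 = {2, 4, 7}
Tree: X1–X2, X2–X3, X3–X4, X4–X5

Yes; width 2.

Vertex coverage: the bags together contain {1, 2, 3, 4, 5, 6, 7}, the full vertex set. Edge coverage: each edge of G has both endpoints in at least one bag. Running intersection: for every vertex, the bags containing it form a connected subtree. All three properties hold, so this is a valid tree decomposition of width max|bag| − 1 = 2, and hence tw(G) ≤ 2.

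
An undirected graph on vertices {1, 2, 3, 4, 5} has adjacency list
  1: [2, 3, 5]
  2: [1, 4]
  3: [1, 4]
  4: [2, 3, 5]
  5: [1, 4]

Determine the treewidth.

A width-2 tree decomposition is:
Bags: B1 = {1, 2, 4}  B2 = {1, 3, 4}  B3 = {1, 4, 5}
Tree: B1–B2, B2–B3
Each bag holds 3 vertices, so the decomposition has width 2, which upper-bounds the treewidth. Since 2–4–3–1–2 is a cycle in G, G is not acyclic. Forests are exactly the graphs of treewidth ≤ 1, so tw(G) ≥ 2. Hence tw(G) = 2 exactly.

2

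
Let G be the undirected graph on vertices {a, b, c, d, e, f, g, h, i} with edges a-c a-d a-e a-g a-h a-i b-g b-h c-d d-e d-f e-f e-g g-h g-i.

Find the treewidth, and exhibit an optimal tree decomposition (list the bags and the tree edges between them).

Treewidth 2.
One such decomposition:
Bags: B1 = {a, e, g}  B2 = {a, d, e}  B3 = {a, g, h}  B4 = {a, c, d}  B5 = {b, g, h}  B6 = {a, g, i}  B7 = {d, e, f}
Tree: B1–B2, B1–B3, B2–B4, B3–B5, B3–B6, B2–B7

Every bag has size at most 3, so the width is 3 − 1 = 2 and tw(G) ≤ 2. On the other hand G contains the 3-clique {a, d, e}. A clique must lie in a single bag of any decomposition, so no decomposition can have width below 2. The upper and lower bounds meet at 2, so that is the treewidth.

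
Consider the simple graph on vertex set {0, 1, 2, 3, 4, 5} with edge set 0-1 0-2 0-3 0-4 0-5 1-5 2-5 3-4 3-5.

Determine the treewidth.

2

A width-2 tree decomposition is:
Bags: B1 = {0, 3, 5}  B2 = {0, 1, 5}  B3 = {0, 2, 5}  B4 = {0, 3, 4}
Tree: B1–B2, B2–B3, B1–B4
Every bag has size at most 3, so the width is 3 − 1 = 2 and tw(G) ≤ 2. For the lower bound, the 3 vertices {0, 3, 4} are pairwise adjacent, and any tree decomposition puts a clique entirely inside one bag — forcing width ≥ 2. Therefore the treewidth is 2.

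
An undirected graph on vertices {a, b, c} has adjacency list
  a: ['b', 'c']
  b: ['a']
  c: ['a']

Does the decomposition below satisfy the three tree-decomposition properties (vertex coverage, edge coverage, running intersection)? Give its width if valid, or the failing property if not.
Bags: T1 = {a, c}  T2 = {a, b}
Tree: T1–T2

Every vertex of G appears in some bag (union = {a, b, c}); every edge is covered by a bag; and for each vertex v the set of bags containing v is connected in the bag tree. The decomposition is therefore valid. The largest bag has 2 vertices, so the width is 1.

Yes; width 1.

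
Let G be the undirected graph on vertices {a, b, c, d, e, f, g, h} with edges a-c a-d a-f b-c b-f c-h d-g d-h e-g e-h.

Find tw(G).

2

A width-2 tree decomposition is:
Bags: B1 = {b, c, f}  B2 = {a, c, f}  B3 = {a, c, h}  B4 = {a, d, h}  B5 = {d, e, h}  B6 = {d, e, g}
Tree: B1–B2, B2–B3, B3–B4, B4–B5, B5–B6
Every bag has size at most 3, so the width is 3 − 1 = 2 and tw(G) ≤ 2. Since b–f–a–c–b is a cycle in G, G is not acyclic. Forests are exactly the graphs of treewidth ≤ 1, so tw(G) ≥ 2. The upper and lower bounds meet at 2, so that is the treewidth.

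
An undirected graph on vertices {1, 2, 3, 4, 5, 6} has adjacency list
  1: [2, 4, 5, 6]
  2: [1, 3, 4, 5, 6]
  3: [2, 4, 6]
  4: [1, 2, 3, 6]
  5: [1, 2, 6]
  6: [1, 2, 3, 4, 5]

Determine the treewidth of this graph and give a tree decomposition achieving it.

Treewidth 3.
Bags: B1 = {1, 2, 5, 6}  B2 = {1, 2, 4, 6}  B3 = {2, 3, 4, 6}
Tree: B1–B2, B2–B3

Each bag holds 4 vertices, so the decomposition has width 3, which upper-bounds the treewidth. For the lower bound, the 4 vertices {1, 2, 4, 6} are pairwise adjacent, and any tree decomposition puts a clique entirely inside one bag — forcing width ≥ 3. Combining the bounds, tw(G) = 3.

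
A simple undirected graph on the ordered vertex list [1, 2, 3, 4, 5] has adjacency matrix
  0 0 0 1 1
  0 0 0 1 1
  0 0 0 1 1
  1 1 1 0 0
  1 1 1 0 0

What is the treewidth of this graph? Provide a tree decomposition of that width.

Treewidth 2.
One such decomposition:
Bags: B1 = {2, 4, 5}  B2 = {1, 4, 5}  B3 = {3, 4, 5}
Tree: B1–B2, B2–B3

Each bag holds 3 vertices, so the decomposition has width 2, which upper-bounds the treewidth. For the lower bound, G contains the cycle 4–2–5–1–4, so G is not a forest; only forests have treewidth ≤ 1, hence tw(G) ≥ 2. The upper and lower bounds meet at 2, so that is the treewidth.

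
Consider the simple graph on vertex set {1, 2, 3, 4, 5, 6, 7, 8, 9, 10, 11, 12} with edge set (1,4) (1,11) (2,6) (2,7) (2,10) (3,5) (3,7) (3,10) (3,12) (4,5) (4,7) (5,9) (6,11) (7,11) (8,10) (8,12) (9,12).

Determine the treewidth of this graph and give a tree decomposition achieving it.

The largest bag has 4 vertices, giving width 3; this decomposition certifies tw(G) ≤ 3. For the lower bound: the 4 vertex sets {1,6,11}, {2}, {7}, {3,4,5,10} are disjoint, each induces a connected subgraph, and every pair is joined by at least one edge of G. Contracting each set to a single vertex therefore yields K_{4} as a minor, and since treewidth is minor-monotone, tw(G) ≥ tw(K_{4}) = 3. Hence tw(G) = 3 exactly.

Treewidth 3.
One optimal decomposition is:
Bags: B1 = {1, 2, 6, 11}  B2 = {1, 2, 7, 11}  B3 = {1, 2, 4, 7}  B4 = {2, 4, 7, 10}  B5 = {3, 4, 7, 10}  B6 = {3, 4, 5, 10}  B7 = {3, 5, 8, 10}  B8 = {3, 5, 8, 12}  B9 = {5, 8, 9, 12}
Tree: B1–B2, B2–B3, B3–B4, B4–B5, B5–B6, B6–B7, B7–B8, B8–B9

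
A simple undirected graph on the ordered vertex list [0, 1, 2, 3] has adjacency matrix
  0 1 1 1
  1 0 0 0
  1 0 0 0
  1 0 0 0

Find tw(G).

A width-1 tree decomposition is:
Bags: B1 = {0, 2}  B2 = {0, 3}  B3 = {0, 1}
Tree: B1–B2, B2–B3
Each bag holds 2 vertices, so the decomposition has width 1, which upper-bounds the treewidth. G has an edge, so its treewidth is at least 1. Combining the bounds, tw(G) = 1.

1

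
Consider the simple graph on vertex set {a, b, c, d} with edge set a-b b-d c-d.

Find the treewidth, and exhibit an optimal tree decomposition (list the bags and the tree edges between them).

Every bag has size at most 2, so the width is 2 − 1 = 1 and tw(G) ≤ 1. Since G has at least one edge (e.g. c–d), it is not an edgeless graph, so tw(G) ≥ 1. Hence tw(G) = 1 exactly.

Treewidth 1.
Bags: B1 = {c, d}  B2 = {b, d}  B3 = {a, b}
Tree: B1–B2, B2–B3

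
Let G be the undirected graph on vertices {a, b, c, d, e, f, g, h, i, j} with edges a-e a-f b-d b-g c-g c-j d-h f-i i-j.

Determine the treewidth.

1

A width-1 tree decomposition is:
Bags: B1 = {d, h}  B2 = {b, d}  B3 = {b, g}  B4 = {c, g}  B5 = {c, j}  B6 = {i, j}  B7 = {f, i}  B8 = {a, f}  B9 = {a, e}
Tree: B1–B2, B2–B3, B3–B4, B4–B5, B5–B6, B6–B7, B7–B8, B8–B9
Every bag has size at most 2, so the width is 2 − 1 = 1 and tw(G) ≤ 1. Any graph with an edge has treewidth ≥ 1, and G has the edge h–d. Hence tw(G) = 1 exactly.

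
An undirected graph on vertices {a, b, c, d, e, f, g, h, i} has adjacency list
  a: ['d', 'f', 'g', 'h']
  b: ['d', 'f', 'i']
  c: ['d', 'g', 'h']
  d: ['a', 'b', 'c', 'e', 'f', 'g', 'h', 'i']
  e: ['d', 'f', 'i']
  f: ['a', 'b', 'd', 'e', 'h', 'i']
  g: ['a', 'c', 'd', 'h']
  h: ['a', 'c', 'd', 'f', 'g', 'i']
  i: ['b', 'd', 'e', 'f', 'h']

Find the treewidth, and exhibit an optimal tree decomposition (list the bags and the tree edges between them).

Treewidth 3.
One optimal decomposition is:
Bags: B1 = {b, d, f, i}  B2 = {d, f, h, i}  B3 = {a, d, f, h}  B4 = {a, d, g, h}  B5 = {d, e, f, i}  B6 = {c, d, g, h}
Tree: B1–B2, B2–B3, B3–B4, B1–B5, B4–B6

Every bag has size at most 4, so the width is 4 − 1 = 3 and tw(G) ≤ 3. On the other hand G contains the 4-clique {c, d, g, h}. A clique must lie in a single bag of any decomposition, so no decomposition can have width below 3. Therefore the treewidth is 3.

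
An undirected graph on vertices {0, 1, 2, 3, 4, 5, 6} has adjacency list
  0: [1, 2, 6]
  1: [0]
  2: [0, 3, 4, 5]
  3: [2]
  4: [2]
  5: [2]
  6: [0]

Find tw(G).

A width-1 tree decomposition is:
Bags: B1 = {2, 5}  B2 = {0, 2}  B3 = {2, 3}  B4 = {0, 6}  B5 = {2, 4}  B6 = {0, 1}
Tree: B1–B2, B2–B3, B2–B4, B2–B5, B4–B6
The largest bag has 2 vertices, giving width 1; this decomposition certifies tw(G) ≤ 1. G has an edge, so its treewidth is at least 1. Hence tw(G) = 1 exactly.

1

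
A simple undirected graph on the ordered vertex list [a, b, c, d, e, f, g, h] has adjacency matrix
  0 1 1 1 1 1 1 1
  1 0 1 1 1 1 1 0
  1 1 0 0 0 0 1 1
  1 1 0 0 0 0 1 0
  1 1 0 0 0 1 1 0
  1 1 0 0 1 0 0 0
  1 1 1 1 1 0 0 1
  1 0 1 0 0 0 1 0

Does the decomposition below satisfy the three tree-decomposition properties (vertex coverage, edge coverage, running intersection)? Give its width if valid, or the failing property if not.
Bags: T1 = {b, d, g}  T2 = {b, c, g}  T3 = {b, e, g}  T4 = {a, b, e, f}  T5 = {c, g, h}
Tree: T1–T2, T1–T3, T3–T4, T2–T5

A tree decomposition must satisfy three properties: every vertex lies in some bag; for every edge, both endpoints lie together in some bag; and for every vertex, the bags containing it form a connected subtree. Here edge (d,a) lies in no bag, so the decomposition is invalid.

No — edge (d,a) lies in no bag.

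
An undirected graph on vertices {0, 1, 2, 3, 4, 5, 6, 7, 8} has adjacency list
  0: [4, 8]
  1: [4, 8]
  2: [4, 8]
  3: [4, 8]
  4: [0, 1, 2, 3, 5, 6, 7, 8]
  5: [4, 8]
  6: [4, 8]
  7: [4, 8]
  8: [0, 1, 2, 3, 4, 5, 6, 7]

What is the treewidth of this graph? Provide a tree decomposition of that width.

Treewidth 2.
One optimal decomposition is:
Bags: B1 = {1, 4, 8}  B2 = {0, 4, 8}  B3 = {4, 5, 8}  B4 = {2, 4, 8}  B5 = {4, 7, 8}  B6 = {4, 6, 8}  B7 = {3, 4, 8}
Tree: B1–B2, B1–B3, B1–B4, B2–B5, B1–B6, B6–B7

Each bag holds 3 vertices, so the decomposition has width 2, which upper-bounds the treewidth. On the other hand G contains the 3-clique {0, 4, 8}. A clique must lie in a single bag of any decomposition, so no decomposition can have width below 2. Combining the bounds, tw(G) = 2.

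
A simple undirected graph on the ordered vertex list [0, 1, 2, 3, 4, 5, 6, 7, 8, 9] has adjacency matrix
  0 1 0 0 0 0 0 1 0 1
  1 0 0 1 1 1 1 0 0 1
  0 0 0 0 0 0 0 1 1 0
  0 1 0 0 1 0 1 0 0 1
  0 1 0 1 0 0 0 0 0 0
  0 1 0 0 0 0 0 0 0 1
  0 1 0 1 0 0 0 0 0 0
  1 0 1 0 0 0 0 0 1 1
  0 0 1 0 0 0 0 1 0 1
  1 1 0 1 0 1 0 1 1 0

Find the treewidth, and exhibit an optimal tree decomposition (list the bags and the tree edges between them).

Each bag holds 3 vertices, so the decomposition has width 2, which upper-bounds the treewidth. Conversely, {7, 8, 9} is a clique of size 3, and the vertices of any clique must share a bag in every tree decomposition; so some bag has ≥ 3 vertices and tw(G) ≥ 2. Hence tw(G) = 2 exactly.

Treewidth 2.
One such decomposition:
Bags: B1 = {0, 7, 9}  B2 = {0, 1, 9}  B3 = {1, 5, 9}  B4 = {1, 3, 9}  B5 = {7, 8, 9}  B6 = {1, 3, 4}  B7 = {2, 7, 8}  B8 = {1, 3, 6}
Tree: B1–B2, B2–B3, B2–B4, B1–B5, B4–B6, B5–B7, B6–B8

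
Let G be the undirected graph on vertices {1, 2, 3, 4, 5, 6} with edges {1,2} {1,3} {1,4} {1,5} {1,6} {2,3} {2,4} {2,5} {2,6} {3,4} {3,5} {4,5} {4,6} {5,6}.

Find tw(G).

4

A width-4 tree decomposition is:
Bags: B1 = {1, 2, 4, 5, 6}  B2 = {1, 2, 3, 4, 5}
Tree: B1–B2
Every bag has size at most 5, so the width is 5 − 1 = 4 and tw(G) ≤ 4. On the other hand G contains the 5-clique {1, 2, 3, 4, 5}. A clique must lie in a single bag of any decomposition, so no decomposition can have width below 4. Therefore the treewidth is 4.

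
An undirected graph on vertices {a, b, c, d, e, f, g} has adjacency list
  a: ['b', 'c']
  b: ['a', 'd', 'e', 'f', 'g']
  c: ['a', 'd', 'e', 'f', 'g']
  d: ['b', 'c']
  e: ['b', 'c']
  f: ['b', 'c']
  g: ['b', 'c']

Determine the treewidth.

A width-2 tree decomposition is:
Bags: B1 = {b, c, e}  B2 = {b, c, d}  B3 = {b, c, g}  B4 = {a, b, c}  B5 = {b, c, f}
Tree: B1–B2, B2–B3, B3–B4, B4–B5
The largest bag has 3 vertices, giving width 2; this decomposition certifies tw(G) ≤ 2. Since b–e–c–d–b is a cycle in G, G is not acyclic. Forests are exactly the graphs of treewidth ≤ 1, so tw(G) ≥ 2. Combining the bounds, tw(G) = 2.

2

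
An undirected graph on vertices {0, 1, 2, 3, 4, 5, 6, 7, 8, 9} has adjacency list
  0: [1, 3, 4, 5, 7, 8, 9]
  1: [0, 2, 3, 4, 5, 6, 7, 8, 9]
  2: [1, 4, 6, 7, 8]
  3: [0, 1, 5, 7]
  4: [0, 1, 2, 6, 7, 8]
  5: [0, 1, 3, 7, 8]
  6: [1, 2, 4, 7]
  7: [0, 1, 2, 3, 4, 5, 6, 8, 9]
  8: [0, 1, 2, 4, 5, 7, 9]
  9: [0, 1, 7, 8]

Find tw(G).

A width-4 tree decomposition is:
Bags: B1 = {0, 1, 7, 8, 9}  B2 = {0, 1, 4, 7, 8}  B3 = {0, 1, 5, 7, 8}  B4 = {0, 1, 3, 5, 7}  B5 = {1, 2, 4, 7, 8}  B6 = {1, 2, 4, 6, 7}
Tree: B1–B2, B2–B3, B3–B4, B2–B5, B5–B6
Each bag holds 5 vertices, so the decomposition has width 4, which upper-bounds the treewidth. For the lower bound, the 5 vertices {0, 1, 7, 8, 9} are pairwise adjacent, and any tree decomposition puts a clique entirely inside one bag — forcing width ≥ 4. Combining the bounds, tw(G) = 4.

4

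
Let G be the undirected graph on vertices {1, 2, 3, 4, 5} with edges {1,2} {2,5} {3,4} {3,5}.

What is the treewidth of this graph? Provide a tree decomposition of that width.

Treewidth 1.
One such decomposition:
Bags: B1 = {1, 2}  B2 = {2, 5}  B3 = {3, 5}  B4 = {3, 4}
Tree: B1–B2, B2–B3, B3–B4

The largest bag has 2 vertices, giving width 1; this decomposition certifies tw(G) ≤ 1. Any graph with an edge has treewidth ≥ 1, and G has the edge 1–2. Combining the bounds, tw(G) = 1.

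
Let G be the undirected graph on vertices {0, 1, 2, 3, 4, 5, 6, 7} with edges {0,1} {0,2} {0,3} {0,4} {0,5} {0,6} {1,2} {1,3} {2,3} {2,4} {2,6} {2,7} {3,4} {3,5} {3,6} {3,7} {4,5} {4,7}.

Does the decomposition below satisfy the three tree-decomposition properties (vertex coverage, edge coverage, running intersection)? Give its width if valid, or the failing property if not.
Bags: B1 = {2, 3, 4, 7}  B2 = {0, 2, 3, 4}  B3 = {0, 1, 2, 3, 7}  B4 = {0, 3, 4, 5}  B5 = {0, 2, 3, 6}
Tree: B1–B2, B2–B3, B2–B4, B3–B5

A tree decomposition must satisfy three properties: every vertex lies in some bag; for every edge, both endpoints lie together in some bag; and for every vertex, the bags containing it form a connected subtree. Here bags containing vertex 7 are not connected in the tree, so the decomposition is invalid.

No — bags containing vertex 7 are not connected in the tree.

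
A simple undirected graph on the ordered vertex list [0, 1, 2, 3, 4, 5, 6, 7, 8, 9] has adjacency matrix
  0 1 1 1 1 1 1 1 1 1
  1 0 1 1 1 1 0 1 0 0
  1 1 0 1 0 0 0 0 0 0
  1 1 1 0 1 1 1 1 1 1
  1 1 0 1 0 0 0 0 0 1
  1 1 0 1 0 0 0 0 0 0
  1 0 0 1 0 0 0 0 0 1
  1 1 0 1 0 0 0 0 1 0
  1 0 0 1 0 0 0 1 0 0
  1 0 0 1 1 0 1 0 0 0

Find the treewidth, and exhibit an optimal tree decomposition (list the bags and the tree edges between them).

Treewidth 3.
One optimal decomposition is:
Bags: B1 = {0, 1, 3, 5}  B2 = {0, 1, 3, 7}  B3 = {0, 3, 7, 8}  B4 = {0, 1, 2, 3}  B5 = {0, 1, 3, 4}  B6 = {0, 3, 4, 9}  B7 = {0, 3, 6, 9}
Tree: B1–B2, B2–B3, B1–B4, B2–B5, B5–B6, B6–B7

Each bag holds 4 vertices, so the decomposition has width 3, which upper-bounds the treewidth. Conversely, {0, 3, 7, 8} is a clique of size 4, and the vertices of any clique must share a bag in every tree decomposition; so some bag has ≥ 4 vertices and tw(G) ≥ 3. The upper and lower bounds meet at 3, so that is the treewidth.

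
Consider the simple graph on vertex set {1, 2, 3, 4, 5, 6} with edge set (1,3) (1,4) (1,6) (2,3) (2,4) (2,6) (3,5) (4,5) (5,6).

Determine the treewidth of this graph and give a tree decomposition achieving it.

Each bag holds 4 vertices, so the decomposition has width 3, which upper-bounds the treewidth. For the lower bound: the 4 vertex sets {1,6}, {4,5}, {3}, {2} are disjoint, each induces a connected subgraph, and every pair is joined by at least one edge of G. Contracting each set to a single vertex therefore yields K_{4} as a minor, and since treewidth is minor-monotone, tw(G) ≥ tw(K_{4}) = 3. The upper and lower bounds meet at 3, so that is the treewidth.

Treewidth 3.
Bags: B1 = {1, 3, 4, 6}  B2 = {3, 4, 5, 6}  B3 = {2, 3, 4, 6}
Tree: B1–B2, B2–B3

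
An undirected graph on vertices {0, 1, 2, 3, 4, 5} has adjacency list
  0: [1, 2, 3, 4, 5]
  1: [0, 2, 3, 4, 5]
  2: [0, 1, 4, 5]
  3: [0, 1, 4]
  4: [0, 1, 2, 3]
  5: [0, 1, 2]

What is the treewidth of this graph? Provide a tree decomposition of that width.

Each bag holds 4 vertices, so the decomposition has width 3, which upper-bounds the treewidth. On the other hand G contains the 4-clique {0, 1, 2, 4}. A clique must lie in a single bag of any decomposition, so no decomposition can have width below 3. Therefore the treewidth is 3.

Treewidth 3.
One such decomposition:
Bags: B1 = {0, 1, 2, 4}  B2 = {0, 1, 3, 4}  B3 = {0, 1, 2, 5}
Tree: B1–B2, B1–B3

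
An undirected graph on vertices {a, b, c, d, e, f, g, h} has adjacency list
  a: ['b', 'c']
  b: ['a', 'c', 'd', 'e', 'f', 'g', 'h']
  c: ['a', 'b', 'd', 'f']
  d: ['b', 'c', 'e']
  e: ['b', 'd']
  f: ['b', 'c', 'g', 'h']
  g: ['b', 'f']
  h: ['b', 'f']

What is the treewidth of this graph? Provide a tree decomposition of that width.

Treewidth 2.
Bags: B1 = {b, f, g}  B2 = {b, c, f}  B3 = {b, c, d}  B4 = {b, d, e}  B5 = {a, b, c}  B6 = {b, f, h}
Tree: B1–B2, B2–B3, B3–B4, B2–B5, B2–B6

Every bag has size at most 3, so the width is 3 − 1 = 2 and tw(G) ≤ 2. On the other hand G contains the 3-clique {b, d, e}. A clique must lie in a single bag of any decomposition, so no decomposition can have width below 2. Combining the bounds, tw(G) = 2.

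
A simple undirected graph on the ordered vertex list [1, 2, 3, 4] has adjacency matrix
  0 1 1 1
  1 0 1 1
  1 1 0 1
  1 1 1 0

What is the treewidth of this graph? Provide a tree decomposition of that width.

With just one bag of size 4, the width is 4 − 1 = 3, so tw(G) ≤ 3. Conversely, {1, 2, 3, 4} is a clique of size 4, and the vertices of any clique must share a bag in every tree decomposition; so some bag has ≥ 4 vertices and tw(G) ≥ 3. Therefore the treewidth is 3.

Treewidth 3.
One such decomposition:
Bags: B1 = {1, 2, 3, 4}
Tree: (single bag)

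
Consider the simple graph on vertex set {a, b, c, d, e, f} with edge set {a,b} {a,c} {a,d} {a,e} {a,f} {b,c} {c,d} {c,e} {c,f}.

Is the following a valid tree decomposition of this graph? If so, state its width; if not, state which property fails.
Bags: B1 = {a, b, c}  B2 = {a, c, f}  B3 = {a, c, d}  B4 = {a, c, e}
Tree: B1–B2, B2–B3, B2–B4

Vertex coverage: the bags together contain {a, b, c, d, e, f}, the full vertex set. Edge coverage: each edge of G has both endpoints in at least one bag. Running intersection: for every vertex, the bags containing it form a connected subtree. All three properties hold, so this is a valid tree decomposition of width max|bag| − 1 = 2, and hence tw(G) ≤ 2.

Yes; width 2.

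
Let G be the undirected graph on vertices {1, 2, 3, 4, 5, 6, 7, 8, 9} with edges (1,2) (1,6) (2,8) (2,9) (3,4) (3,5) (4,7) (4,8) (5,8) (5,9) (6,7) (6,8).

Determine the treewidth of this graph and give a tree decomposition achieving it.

Treewidth 3.
Bags: B1 = {1, 2, 6, 9}  B2 = {2, 6, 8, 9}  B3 = {5, 6, 8, 9}  B4 = {5, 6, 7, 8}  B5 = {4, 5, 7, 8}  B6 = {3, 4, 5, 7}
Tree: B1–B2, B2–B3, B3–B4, B4–B5, B5–B6

Every bag has size at most 4, so the width is 4 − 1 = 3 and tw(G) ≤ 3. For the lower bound: the 4 vertex sets {1,2,9}, {6}, {8}, {3,4,5,7} are disjoint, each induces a connected subgraph, and every pair is joined by at least one edge of G. Contracting each set to a single vertex therefore yields K_{4} as a minor, and since treewidth is minor-monotone, tw(G) ≥ tw(K_{4}) = 3. The upper and lower bounds meet at 3, so that is the treewidth.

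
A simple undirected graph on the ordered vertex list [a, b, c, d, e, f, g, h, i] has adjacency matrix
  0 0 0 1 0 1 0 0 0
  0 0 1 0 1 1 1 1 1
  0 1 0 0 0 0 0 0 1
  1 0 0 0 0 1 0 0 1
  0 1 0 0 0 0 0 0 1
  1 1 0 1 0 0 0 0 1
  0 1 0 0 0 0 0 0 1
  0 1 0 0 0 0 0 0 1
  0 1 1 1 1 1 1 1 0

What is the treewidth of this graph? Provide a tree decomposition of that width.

Treewidth 2.
One optimal decomposition is:
Bags: B1 = {b, f, i}  B2 = {d, f, i}  B3 = {b, e, i}  B4 = {b, c, i}  B5 = {b, g, i}  B6 = {a, d, f}  B7 = {b, h, i}
Tree: B1–B2, B1–B3, B3–B4, B3–B5, B2–B6, B4–B7

The largest bag has 3 vertices, giving width 2; this decomposition certifies tw(G) ≤ 2. On the other hand G contains the 3-clique {a, d, f}. A clique must lie in a single bag of any decomposition, so no decomposition can have width below 2. The upper and lower bounds meet at 2, so that is the treewidth.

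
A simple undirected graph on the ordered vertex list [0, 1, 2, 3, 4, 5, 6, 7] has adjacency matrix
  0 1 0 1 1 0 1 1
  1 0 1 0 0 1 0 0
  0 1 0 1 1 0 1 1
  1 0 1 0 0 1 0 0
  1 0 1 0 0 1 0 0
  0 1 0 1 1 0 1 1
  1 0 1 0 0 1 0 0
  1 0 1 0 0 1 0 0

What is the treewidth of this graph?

3

A width-3 tree decomposition is:
Bags: B1 = {0, 2, 4, 5}  B2 = {0, 2, 5, 7}  B3 = {0, 2, 3, 5}  B4 = {0, 1, 2, 5}  B5 = {0, 2, 5, 6}
Tree: B1–B2, B2–B3, B3–B4, B4–B5
Every bag has size at most 4, so the width is 4 − 1 = 3 and tw(G) ≤ 3. For the lower bound: the 4 vertex sets {0,4}, {2,7}, {5}, {3} are disjoint, each induces a connected subgraph, and every pair is joined by at least one edge of G. Contracting each set to a single vertex therefore yields K_{4} as a minor, and since treewidth is minor-monotone, tw(G) ≥ tw(K_{4}) = 3. The upper and lower bounds meet at 3, so that is the treewidth.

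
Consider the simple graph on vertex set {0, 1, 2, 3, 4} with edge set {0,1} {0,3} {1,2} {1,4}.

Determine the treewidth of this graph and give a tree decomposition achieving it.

The largest bag has 2 vertices, giving width 1; this decomposition certifies tw(G) ≤ 1. Any graph with an edge has treewidth ≥ 1, and G has the edge 1–4. Combining the bounds, tw(G) = 1.

Treewidth 1.
Bags: B1 = {1, 4}  B2 = {0, 1}  B3 = {0, 3}  B4 = {1, 2}
Tree: B1–B2, B2–B3, B1–B4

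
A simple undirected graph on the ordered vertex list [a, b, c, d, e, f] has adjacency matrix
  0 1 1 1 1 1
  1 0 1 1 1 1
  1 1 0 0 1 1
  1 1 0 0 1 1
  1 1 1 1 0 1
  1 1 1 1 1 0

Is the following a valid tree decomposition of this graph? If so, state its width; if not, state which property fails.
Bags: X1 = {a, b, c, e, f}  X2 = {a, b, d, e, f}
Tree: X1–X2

Checking the three conditions: (i) the bags cover all of {a, b, c, d, e, f}; (ii) for each edge, some bag contains both endpoints; (iii) the bags containing any fixed vertex form a subtree. All hold, so the decomposition is valid with width 5 − 1 = 4.

Yes; width 4.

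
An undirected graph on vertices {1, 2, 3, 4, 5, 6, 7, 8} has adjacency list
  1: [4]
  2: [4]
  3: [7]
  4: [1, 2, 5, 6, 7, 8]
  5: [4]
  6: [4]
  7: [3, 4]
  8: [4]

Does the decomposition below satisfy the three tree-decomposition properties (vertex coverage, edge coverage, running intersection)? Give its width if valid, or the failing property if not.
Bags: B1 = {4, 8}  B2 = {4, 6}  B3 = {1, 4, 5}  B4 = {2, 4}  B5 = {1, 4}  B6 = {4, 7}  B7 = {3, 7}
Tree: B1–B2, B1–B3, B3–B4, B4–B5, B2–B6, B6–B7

A tree decomposition must satisfy three properties: every vertex lies in some bag; for every edge, both endpoints lie together in some bag; and for every vertex, the bags containing it form a connected subtree. Here bags containing vertex 1 are not connected in the tree, so the decomposition is invalid.

No — bags containing vertex 1 are not connected in the tree.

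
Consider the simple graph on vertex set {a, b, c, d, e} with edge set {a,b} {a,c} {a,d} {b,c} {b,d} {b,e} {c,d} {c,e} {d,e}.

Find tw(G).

3

A width-3 tree decomposition is:
Bags: B1 = {a, b, c, d}  B2 = {b, c, d, e}
Tree: B1–B2
Every bag has size at most 4, so the width is 4 − 1 = 3 and tw(G) ≤ 3. On the other hand G contains the 4-clique {b, c, d, e}. A clique must lie in a single bag of any decomposition, so no decomposition can have width below 3. Hence tw(G) = 3 exactly.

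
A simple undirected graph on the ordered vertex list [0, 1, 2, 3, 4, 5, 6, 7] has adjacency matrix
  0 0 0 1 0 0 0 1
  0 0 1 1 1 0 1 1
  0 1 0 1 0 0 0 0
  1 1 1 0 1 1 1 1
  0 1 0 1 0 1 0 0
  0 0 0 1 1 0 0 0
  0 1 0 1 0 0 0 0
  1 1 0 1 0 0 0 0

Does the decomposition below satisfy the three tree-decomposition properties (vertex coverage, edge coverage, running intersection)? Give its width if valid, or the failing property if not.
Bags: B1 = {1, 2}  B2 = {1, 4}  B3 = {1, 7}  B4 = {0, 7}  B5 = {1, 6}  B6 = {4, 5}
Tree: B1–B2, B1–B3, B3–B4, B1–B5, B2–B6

A tree decomposition must satisfy three properties: every vertex lies in some bag; for every edge, both endpoints lie together in some bag; and for every vertex, the bags containing it form a connected subtree. Here vertex 3 appears in no bag, so the decomposition is invalid.

No — vertex 3 appears in no bag.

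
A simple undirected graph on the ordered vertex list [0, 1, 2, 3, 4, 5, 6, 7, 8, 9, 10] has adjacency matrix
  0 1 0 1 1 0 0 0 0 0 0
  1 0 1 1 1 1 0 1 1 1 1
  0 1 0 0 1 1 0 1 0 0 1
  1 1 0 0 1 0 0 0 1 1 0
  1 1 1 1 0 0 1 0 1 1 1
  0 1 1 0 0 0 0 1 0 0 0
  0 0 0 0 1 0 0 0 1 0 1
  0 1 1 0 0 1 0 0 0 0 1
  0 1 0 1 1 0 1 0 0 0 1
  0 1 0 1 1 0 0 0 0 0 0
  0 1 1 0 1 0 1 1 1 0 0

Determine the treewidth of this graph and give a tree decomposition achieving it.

Treewidth 3.
Bags: B1 = {1, 2, 4, 10}  B2 = {1, 4, 8, 10}  B3 = {1, 2, 7, 10}  B4 = {1, 2, 5, 7}  B5 = {1, 3, 4, 8}  B6 = {4, 6, 8, 10}  B7 = {0, 1, 3, 4}  B8 = {1, 3, 4, 9}
Tree: B1–B2, B1–B3, B3–B4, B2–B5, B2–B6, B5–B7, B5–B8

Every bag has size at most 4, so the width is 4 − 1 = 3 and tw(G) ≤ 3. Conversely, {1, 4, 8, 10} is a clique of size 4, and the vertices of any clique must share a bag in every tree decomposition; so some bag has ≥ 4 vertices and tw(G) ≥ 3. Therefore the treewidth is 3.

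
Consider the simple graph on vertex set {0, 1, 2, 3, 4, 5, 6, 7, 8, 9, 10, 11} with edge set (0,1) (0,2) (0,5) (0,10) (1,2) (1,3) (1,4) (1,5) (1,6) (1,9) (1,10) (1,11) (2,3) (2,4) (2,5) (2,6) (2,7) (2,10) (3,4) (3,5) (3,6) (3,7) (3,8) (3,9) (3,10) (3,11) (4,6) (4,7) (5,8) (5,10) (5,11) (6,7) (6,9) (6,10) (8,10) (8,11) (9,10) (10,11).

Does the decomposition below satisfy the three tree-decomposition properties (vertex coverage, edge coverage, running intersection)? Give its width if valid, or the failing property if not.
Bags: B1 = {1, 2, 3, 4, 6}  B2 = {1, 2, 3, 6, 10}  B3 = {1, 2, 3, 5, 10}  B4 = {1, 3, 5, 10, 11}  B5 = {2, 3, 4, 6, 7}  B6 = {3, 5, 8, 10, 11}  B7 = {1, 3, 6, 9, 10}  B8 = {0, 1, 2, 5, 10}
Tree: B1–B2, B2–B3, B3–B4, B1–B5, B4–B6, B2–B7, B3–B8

Checking the three conditions: (i) the bags cover all of {0, 1, 2, 3, 4, 5, 6, 7, 8, 9, 10, 11}; (ii) for each edge, some bag contains both endpoints; (iii) the bags containing any fixed vertex form a subtree. All hold, so the decomposition is valid with width 5 − 1 = 4.

Yes; width 4.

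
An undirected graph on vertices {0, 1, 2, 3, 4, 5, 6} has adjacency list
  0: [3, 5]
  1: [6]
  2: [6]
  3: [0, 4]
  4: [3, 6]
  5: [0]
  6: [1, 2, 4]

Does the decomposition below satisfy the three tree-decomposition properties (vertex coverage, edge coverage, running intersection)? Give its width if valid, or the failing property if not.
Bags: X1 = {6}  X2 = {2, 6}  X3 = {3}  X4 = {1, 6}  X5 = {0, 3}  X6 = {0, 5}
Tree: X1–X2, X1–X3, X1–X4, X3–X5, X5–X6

No — vertex 4 appears in no bag.

A tree decomposition must satisfy three properties: every vertex lies in some bag; for every edge, both endpoints lie together in some bag; and for every vertex, the bags containing it form a connected subtree. Here vertex 4 appears in no bag, so the decomposition is invalid.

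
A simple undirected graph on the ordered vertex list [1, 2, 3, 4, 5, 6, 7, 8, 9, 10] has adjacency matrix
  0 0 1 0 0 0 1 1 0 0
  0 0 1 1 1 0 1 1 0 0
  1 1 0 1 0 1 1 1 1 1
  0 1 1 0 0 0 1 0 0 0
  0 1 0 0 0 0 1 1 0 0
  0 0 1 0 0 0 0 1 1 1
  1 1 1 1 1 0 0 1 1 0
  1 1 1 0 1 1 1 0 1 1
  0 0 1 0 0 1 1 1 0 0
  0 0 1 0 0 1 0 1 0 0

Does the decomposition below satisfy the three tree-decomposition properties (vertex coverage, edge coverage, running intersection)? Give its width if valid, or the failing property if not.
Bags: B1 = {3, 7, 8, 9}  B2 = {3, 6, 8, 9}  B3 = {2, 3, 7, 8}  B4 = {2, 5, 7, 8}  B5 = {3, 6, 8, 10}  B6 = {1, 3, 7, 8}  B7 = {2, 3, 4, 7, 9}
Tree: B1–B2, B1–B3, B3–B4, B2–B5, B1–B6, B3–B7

A tree decomposition must satisfy three properties: every vertex lies in some bag; for every edge, both endpoints lie together in some bag; and for every vertex, the bags containing it form a connected subtree. Here bags containing vertex 9 are not connected in the tree, so the decomposition is invalid.

No — bags containing vertex 9 are not connected in the tree.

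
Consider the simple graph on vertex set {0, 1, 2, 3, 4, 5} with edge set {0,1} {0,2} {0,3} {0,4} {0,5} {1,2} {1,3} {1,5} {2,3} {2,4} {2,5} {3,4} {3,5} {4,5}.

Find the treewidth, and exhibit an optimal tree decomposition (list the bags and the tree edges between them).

The largest bag has 5 vertices, giving width 4; this decomposition certifies tw(G) ≤ 4. For the lower bound, the 5 vertices {0, 1, 2, 3, 5} are pairwise adjacent, and any tree decomposition puts a clique entirely inside one bag — forcing width ≥ 4. Hence tw(G) = 4 exactly.

Treewidth 4.
Bags: B1 = {0, 2, 3, 4, 5}  B2 = {0, 1, 2, 3, 5}
Tree: B1–B2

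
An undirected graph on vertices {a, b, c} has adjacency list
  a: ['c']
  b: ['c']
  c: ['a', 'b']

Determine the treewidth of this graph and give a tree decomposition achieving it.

Treewidth 1.
One such decomposition:
Bags: B1 = {a, c}  B2 = {b, c}
Tree: B1–B2

The largest bag has 2 vertices, giving width 1; this decomposition certifies tw(G) ≤ 1. Since G has at least one edge (e.g. c–a), it is not an edgeless graph, so tw(G) ≥ 1. The upper and lower bounds meet at 1, so that is the treewidth.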